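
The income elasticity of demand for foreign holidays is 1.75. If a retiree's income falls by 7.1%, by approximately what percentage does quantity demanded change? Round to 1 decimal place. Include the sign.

%ΔQ ≈ η × %ΔI = 1.75 × (-7.1%) = -12.4%.

-12.4%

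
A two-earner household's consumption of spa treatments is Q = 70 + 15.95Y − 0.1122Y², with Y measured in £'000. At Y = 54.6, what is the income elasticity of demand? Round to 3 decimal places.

0.333

At Y = 54.6: Q = 606.3838.
dQ/dY = 15.95 − 0.2244Y = 3.69776.
η = (dQ/dY)·(Y/Q) = 3.69776 × (54.6/606.3838) = 0.333.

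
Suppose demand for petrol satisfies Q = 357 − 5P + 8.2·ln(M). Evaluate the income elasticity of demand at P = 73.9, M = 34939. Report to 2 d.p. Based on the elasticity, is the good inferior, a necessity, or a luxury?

At P = 73.9, M = 34939: Q = 73.283.
Holding P constant, ∂Q/∂M = 8.2/M = 0.000234695.
η_M = (∂Q/∂M)·(M/Q) = 0.000234695 × (34939/73.283) = 0.11.
Since 0 < η < 1, this is a necessity.

0.11 (necessity)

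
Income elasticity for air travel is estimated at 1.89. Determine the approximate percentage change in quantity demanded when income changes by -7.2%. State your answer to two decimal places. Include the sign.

%ΔQ ≈ η × %ΔI = 1.89 × (-7.2%) = -13.61%.

-13.61%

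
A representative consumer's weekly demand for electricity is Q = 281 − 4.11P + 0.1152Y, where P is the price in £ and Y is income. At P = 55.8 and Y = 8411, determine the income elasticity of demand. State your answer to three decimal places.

0.949

At P = 55.8, Y = 8411: Q = 1020.609.
Holding P constant, ∂Q/∂Y = 0.1152.
η_Y = (∂Q/∂Y)·(Y/Q) = 0.1152 × (8411/1020.609) = 0.949.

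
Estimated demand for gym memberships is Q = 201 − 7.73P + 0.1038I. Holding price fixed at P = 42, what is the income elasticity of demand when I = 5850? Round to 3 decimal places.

At P = 42, I = 5850: Q = 483.570.
Holding P constant, ∂Q/∂I = 0.1038.
η_I = (∂Q/∂I)·(I/Q) = 0.1038 × (5850/483.570) = 1.256.

1.256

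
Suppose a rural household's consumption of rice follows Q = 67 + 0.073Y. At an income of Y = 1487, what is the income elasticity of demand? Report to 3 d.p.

0.618

At Y = 1487: Q = 175.551.
dQ/dY = 0.073.
η = (dQ/dY)·(Y/Q) = 0.073 × (1487/175.551) = 0.618.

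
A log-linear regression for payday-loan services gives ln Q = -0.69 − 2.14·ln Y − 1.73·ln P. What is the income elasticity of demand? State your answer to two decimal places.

-2.14

In a log-linear demand, the coefficient on ln Y is the income elasticity.
So η = -2.14.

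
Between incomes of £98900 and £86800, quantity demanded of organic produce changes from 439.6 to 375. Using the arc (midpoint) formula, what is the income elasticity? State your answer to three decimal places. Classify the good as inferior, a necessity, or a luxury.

ΔQ = 375 − 439.6 = -64.6; midpoint Q̄ = (439.6 + 375)/2 = 407.3.
ΔI = 86800 − 98900 = -12100; midpoint Ī = (98900 + 86800)/2 = 92850.
η = (ΔQ/Q̄) ÷ (ΔI/Ī) = (-64.6/407.3) ÷ (-12100/92850) = 1.217.
η > 1 ⇒ luxury.

1.217 (luxury)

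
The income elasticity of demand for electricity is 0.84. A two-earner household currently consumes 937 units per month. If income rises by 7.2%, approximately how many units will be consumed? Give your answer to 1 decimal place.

%ΔQ ≈ η × %ΔI = 0.84 × 7.2% = 6.048%.
New Q ≈ 937 × (1 + 0.06048) = 993.7.

993.7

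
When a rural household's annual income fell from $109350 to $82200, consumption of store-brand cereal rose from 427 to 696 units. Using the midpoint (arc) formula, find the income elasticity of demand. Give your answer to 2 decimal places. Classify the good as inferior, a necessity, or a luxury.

-1.69 (inferior good)

ΔQ = 696 − 427 = 269; midpoint Q̄ = (427 + 696)/2 = 561.5.
ΔI = 82200 − 109350 = -27150; midpoint Ī = (109350 + 82200)/2 = 95775.
η = (ΔQ/Q̄) ÷ (ΔI/Ī) = (269/561.5) ÷ (-27150/95775) = -1.69.
η < 0 ⇒ inferior good.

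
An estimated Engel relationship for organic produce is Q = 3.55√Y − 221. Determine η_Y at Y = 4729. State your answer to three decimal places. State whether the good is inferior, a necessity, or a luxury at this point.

5.278 (luxury)

At Y = 4729: Q = 23.125.
dQ/dY = 3.55/(2√Y) = 0.0258115 at this income.
η = (dQ/dY)·(Y/Q) = 0.0258115 × (4729/23.125) = 5.278.
Since η > 1, the good is a luxury.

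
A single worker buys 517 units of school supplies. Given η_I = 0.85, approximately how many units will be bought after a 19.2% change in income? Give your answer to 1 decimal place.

601.4

%ΔQ ≈ η × %ΔI = 0.85 × 19.2% = 16.32%.
New Q ≈ 517 × (1 + 0.1632) = 601.4.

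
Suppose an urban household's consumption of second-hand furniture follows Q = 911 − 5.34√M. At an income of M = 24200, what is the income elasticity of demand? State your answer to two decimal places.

At M = 24200: Q = 80.291.
dQ/dM = -5.34/(2√M) = -0.0171634 at this income.
η = (dQ/dM)·(M/Q) = -0.0171634 × (24200/80.291) = -5.17.

-5.17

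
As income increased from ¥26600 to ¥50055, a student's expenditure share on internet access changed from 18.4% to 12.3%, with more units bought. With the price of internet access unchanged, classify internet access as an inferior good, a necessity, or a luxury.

necessity

Quantity rises but the budget share falls as income rises, so 0 < η < 1.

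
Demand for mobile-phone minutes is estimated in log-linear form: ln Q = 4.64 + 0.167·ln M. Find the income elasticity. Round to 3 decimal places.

In a log-linear demand, the coefficient on ln M is the income elasticity.
So η = 0.167.

0.167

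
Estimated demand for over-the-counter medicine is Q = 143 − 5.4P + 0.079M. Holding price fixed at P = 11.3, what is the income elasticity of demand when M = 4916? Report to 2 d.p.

At P = 11.3, M = 4916: Q = 470.344.
Holding P constant, ∂Q/∂M = 0.079.
η_M = (∂Q/∂M)·(M/Q) = 0.079 × (4916/470.344) = 0.83.

0.83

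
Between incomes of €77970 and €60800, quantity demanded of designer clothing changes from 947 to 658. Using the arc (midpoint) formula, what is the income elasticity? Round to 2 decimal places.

1.46

ΔQ = 658 − 947 = -289; midpoint Q̄ = (947 + 658)/2 = 802.5.
ΔI = 60800 − 77970 = -17170; midpoint Ī = (77970 + 60800)/2 = 69385.
η = (ΔQ/Q̄) ÷ (ΔI/Ī) = (-289/802.5) ÷ (-17170/69385) = 1.46.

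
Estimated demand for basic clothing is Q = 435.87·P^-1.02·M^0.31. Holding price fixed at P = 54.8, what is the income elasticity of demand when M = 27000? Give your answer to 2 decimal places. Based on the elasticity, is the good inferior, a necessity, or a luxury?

0.31 (necessity)

For a multiplicative demand Q = A·P^α·M^β, the income elasticity is β everywhere.
Here β = 0.31, so η = 0.31.
Since 0 < η < 1, this is a necessity.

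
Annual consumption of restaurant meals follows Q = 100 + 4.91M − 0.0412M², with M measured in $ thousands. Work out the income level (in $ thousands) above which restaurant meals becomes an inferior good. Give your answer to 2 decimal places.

dQ/dM = 4.91 − 0.0824M.
The good is inferior where dQ/dM < 0. Setting dQ/dM = 0 gives M = 4.91 / 0.0824 = 59.59.

59.59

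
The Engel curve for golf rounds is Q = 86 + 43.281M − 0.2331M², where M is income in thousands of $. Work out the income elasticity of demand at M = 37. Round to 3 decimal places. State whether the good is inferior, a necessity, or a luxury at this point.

At M = 37: Q = 1368.2831.
dQ/dM = 43.281 − 0.4662M = 26.03160.
η = (dQ/dM)·(M/Q) = 26.03160 × (37/1368.2831) = 0.704.
0 < η < 1 ⇒ necessity.

0.704 (necessity)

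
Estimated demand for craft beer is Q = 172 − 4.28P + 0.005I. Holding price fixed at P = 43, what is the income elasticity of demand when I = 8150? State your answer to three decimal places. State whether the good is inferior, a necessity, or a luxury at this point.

1.419 (luxury)

At P = 43, I = 8150: Q = 28.710.
Holding P constant, ∂Q/∂I = 0.005.
η_I = (∂Q/∂I)·(I/Q) = 0.005 × (8150/28.710) = 1.419.
Since η > 1, this is a luxury.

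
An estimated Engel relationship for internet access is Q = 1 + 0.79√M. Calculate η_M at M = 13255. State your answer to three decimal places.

At M = 13255: Q = 91.953.
dQ/dM = 0.79/(2√M) = 0.00343089 at this income.
η = (dQ/dM)·(M/Q) = 0.00343089 × (13255/91.953) = 0.495.

0.495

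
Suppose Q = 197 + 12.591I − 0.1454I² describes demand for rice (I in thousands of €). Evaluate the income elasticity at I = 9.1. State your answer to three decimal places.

At I = 9.1: Q = 299.5375.
dQ/dI = 12.591 − 0.2908I = 9.94472.
η = (dQ/dI)·(I/Q) = 9.94472 × (9.1/299.5375) = 0.302.

0.302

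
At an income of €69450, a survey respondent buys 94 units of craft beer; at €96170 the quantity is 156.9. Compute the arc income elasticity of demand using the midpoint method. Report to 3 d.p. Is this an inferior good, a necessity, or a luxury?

1.554 (luxury)

ΔQ = 156.9 − 94 = 62.9; midpoint Q̄ = (94 + 156.9)/2 = 125.45.
ΔI = 96170 − 69450 = 26720; midpoint Ī = (69450 + 96170)/2 = 82810.
η = (ΔQ/Q̄) ÷ (ΔI/Ī) = (62.9/125.45) ÷ (26720/82810) = 1.554.
η > 1 ⇒ luxury.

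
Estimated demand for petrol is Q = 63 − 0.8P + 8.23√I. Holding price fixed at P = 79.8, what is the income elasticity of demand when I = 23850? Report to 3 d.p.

0.500

At P = 79.8, I = 23850: Q = 1270.156.
Holding P constant, ∂Q/∂I = 8.23/(2√I) = 0.0266456.
η_I = (∂Q/∂I)·(I/Q) = 0.0266456 × (23850/1270.156) = 0.500.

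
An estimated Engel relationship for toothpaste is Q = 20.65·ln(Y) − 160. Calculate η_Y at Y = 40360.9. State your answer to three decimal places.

0.350

At Y = 40360.9: Q = 59.006.
dQ/dY = 20.65/Y = 0.000511634 at this income.
η = (dQ/dY)·(Y/Q) = 0.000511634 × (40360.9/59.006) = 0.350.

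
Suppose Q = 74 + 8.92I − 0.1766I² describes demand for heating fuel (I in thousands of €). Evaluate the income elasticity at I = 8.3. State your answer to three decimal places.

At I = 8.3: Q = 135.8700.
dQ/dI = 8.92 − 0.3532I = 5.98844.
η = (dQ/dI)·(I/Q) = 5.98844 × (8.3/135.8700) = 0.366.

0.366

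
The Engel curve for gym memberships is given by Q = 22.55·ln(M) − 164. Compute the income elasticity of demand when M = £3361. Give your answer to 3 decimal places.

At M = 3361: Q = 19.106.
dQ/dM = 22.55/M = 0.00670931 at this income.
η = (dQ/dM)·(M/Q) = 0.00670931 × (3361/19.106) = 1.180.

1.180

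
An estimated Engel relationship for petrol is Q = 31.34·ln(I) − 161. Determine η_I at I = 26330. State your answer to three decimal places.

0.198

At I = 26330: Q = 157.993.
dQ/dI = 31.34/I = 0.00119028 at this income.
η = (dQ/dI)·(I/Q) = 0.00119028 × (26330/157.993) = 0.198.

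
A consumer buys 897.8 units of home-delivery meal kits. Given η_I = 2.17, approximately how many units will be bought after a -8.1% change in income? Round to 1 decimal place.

%ΔQ ≈ η × %ΔI = 2.17 × (-8.1%) = -17.577%.
New Q ≈ 897.8 × (1 − 0.17577) = 740.0.

740.0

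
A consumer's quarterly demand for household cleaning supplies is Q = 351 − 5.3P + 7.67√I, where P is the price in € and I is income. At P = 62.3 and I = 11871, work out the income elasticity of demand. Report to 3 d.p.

At P = 62.3, I = 11871: Q = 856.488.
Holding P constant, ∂Q/∂I = 7.67/(2√I) = 0.0351983.
η_I = (∂Q/∂I)·(I/Q) = 0.0351983 × (11871/856.488) = 0.488.

0.488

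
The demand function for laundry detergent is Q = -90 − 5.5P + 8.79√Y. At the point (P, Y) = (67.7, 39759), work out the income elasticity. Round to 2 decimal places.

At P = 67.7, Y = 39759: Q = 1290.346.
Holding P constant, ∂Q/∂Y = 8.79/(2√Y) = 0.0220415.
η_Y = (∂Q/∂Y)·(Y/Q) = 0.0220415 × (39759/1290.346) = 0.68.

0.68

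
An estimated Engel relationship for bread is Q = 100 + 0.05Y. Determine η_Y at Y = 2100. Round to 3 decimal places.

At Y = 2100: Q = 205.000.
dQ/dY = 0.05.
η = (dQ/dY)·(Y/Q) = 0.05 × (2100/205.000) = 0.512.

0.512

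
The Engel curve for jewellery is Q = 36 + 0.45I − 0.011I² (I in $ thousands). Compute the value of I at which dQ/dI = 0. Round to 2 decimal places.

dQ/dI = 0.45 − 0.022I.
The good is inferior where dQ/dI < 0. Setting dQ/dI = 0 gives I = 0.45 / 0.022 = 20.45.

20.45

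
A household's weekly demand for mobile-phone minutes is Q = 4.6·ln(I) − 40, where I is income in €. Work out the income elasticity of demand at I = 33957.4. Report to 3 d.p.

At I = 33957.4: Q = 7.991.
dQ/dI = 4.6/I = 0.000135464 at this income.
η = (dQ/dI)·(I/Q) = 0.000135464 × (33957.4/7.991) = 0.576.

0.576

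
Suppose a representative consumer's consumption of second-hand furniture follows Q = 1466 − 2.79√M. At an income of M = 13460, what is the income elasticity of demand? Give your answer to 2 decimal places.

-0.14

At M = 13460: Q = 1142.312.
dQ/dM = -2.79/(2√M) = -0.0120241 at this income.
η = (dQ/dM)·(M/Q) = -0.0120241 × (13460/1142.312) = -0.14.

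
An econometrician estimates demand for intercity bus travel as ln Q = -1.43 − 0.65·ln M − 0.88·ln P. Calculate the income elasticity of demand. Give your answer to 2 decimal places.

In a log-linear demand, the coefficient on ln M is the income elasticity.
So η = -0.65.

-0.65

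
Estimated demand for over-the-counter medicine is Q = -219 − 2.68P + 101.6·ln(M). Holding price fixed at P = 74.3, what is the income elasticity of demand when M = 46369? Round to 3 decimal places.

At P = 74.3, M = 46369: Q = 673.506.
Holding P constant, ∂Q/∂M = 101.6/M = 0.00219112.
η_M = (∂Q/∂M)·(M/Q) = 0.00219112 × (46369/673.506) = 0.151.

0.151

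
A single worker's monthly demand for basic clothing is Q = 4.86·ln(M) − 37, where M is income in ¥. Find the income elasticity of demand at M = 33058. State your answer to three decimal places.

At M = 33058: Q = 13.573.
dQ/dM = 4.86/M = 0.000147014 at this income.
η = (dQ/dM)·(M/Q) = 0.000147014 × (33058/13.573) = 0.358.

0.358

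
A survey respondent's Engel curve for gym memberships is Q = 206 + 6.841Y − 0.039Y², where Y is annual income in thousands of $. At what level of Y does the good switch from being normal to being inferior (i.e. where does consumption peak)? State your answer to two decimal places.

dQ/dY = 6.841 − 0.078Y.
The good is inferior where dQ/dY < 0. Setting dQ/dY = 0 gives Y = 6.841 / 0.078 = 87.71.

87.71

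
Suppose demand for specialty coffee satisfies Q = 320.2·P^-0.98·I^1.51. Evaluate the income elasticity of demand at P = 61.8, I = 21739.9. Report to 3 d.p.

For a multiplicative demand Q = A·P^α·I^β, the income elasticity is β everywhere.
Here β = 1.51, so η = 1.510.

1.510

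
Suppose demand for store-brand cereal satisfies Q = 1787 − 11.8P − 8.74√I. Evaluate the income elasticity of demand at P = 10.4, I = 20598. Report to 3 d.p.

-1.530

At P = 10.4, I = 20598: Q = 409.915.
Holding P constant, ∂Q/∂I = -8.74/(2√I) = -0.0304487.
η_I = (∂Q/∂I)·(I/Q) = -0.0304487 × (20598/409.915) = -1.530.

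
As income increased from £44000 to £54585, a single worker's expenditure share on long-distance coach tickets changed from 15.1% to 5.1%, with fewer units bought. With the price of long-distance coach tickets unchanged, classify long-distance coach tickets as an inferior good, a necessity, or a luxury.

Quantity demanded falls as income rises, so η < 0.

inferior good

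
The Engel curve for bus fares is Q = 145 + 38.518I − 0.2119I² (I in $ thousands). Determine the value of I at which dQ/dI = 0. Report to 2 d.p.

90.89

dQ/dI = 38.518 − 0.4238I.
The good is inferior where dQ/dI < 0. Setting dQ/dI = 0 gives I = 38.518 / 0.4238 = 90.89.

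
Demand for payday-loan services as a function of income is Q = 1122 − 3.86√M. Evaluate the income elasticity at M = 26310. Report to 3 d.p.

-0.631

At M = 26310: Q = 495.894.
dQ/dM = -3.86/(2√M) = -0.0118986 at this income.
η = (dQ/dM)·(M/Q) = -0.0118986 × (26310/495.894) = -0.631.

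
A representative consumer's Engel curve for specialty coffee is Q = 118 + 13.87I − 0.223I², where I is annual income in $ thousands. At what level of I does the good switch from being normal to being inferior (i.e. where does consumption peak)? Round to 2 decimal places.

dQ/dI = 13.87 − 0.446I.
The good is inferior where dQ/dI < 0. Setting dQ/dI = 0 gives I = 13.87 / 0.446 = 31.10.

31.10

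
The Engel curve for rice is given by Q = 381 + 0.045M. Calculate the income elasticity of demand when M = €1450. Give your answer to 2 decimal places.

At M = 1450: Q = 446.250.
dQ/dM = 0.045.
η = (dQ/dM)·(M/Q) = 0.045 × (1450/446.250) = 0.15.

0.15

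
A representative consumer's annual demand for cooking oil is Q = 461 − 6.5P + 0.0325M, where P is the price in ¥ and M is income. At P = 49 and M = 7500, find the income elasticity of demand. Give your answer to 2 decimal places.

0.63

At P = 49, M = 7500: Q = 386.250.
Holding P constant, ∂Q/∂M = 0.0325.
η_M = (∂Q/∂M)·(M/Q) = 0.0325 × (7500/386.250) = 0.63.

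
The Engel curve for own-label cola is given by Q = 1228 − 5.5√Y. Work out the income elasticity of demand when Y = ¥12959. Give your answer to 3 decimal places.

-0.520

At Y = 12959: Q = 601.893.
dQ/dY = -5.5/(2√Y) = -0.0241572 at this income.
η = (dQ/dY)·(Y/Q) = -0.0241572 × (12959/601.893) = -0.520.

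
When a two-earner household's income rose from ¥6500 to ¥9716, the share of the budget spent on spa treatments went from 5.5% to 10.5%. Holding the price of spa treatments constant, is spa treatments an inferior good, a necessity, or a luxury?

luxury

The budget share rises as income rises, so η > 1.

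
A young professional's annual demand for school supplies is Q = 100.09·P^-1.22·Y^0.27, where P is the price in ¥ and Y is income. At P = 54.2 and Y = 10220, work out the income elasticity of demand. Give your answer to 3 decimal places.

0.270

For a multiplicative demand Q = A·P^α·Y^β, the income elasticity is β everywhere.
Here β = 0.27, so η = 0.270.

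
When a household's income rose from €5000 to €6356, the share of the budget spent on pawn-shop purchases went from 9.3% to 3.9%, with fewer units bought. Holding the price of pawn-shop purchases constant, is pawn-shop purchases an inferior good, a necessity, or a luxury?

inferior good

Quantity demanded falls as income rises, so η < 0.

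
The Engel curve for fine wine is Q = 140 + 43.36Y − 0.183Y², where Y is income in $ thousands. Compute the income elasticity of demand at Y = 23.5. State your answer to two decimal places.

At Y = 23.5: Q = 1057.8983.
dQ/dY = 43.36 − 0.366Y = 34.75900.
η = (dQ/dY)·(Y/Q) = 34.75900 × (23.5/1057.8983) = 0.77.

0.77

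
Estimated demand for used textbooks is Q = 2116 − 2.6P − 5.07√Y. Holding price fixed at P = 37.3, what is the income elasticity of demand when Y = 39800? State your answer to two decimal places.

-0.50

At P = 37.3, Y = 39800: Q = 1007.558.
Holding P constant, ∂Q/∂Y = -5.07/(2√Y) = -0.0127068.
η_Y = (∂Q/∂Y)·(Y/Q) = -0.0127068 × (39800/1007.558) = -0.50.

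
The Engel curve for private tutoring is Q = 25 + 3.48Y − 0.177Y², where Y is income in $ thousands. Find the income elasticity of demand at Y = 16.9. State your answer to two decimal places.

-1.27

At Y = 16.9: Q = 33.2590.
dQ/dY = 3.48 − 0.354Y = -2.50260.
η = (dQ/dY)·(Y/Q) = -2.50260 × (16.9/33.2590) = -1.27.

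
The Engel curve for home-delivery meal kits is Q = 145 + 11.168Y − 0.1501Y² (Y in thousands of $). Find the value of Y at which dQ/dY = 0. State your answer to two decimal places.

37.20

dQ/dY = 11.168 − 0.3002Y.
The good is inferior where dQ/dY < 0. Setting dQ/dY = 0 gives Y = 11.168 / 0.3002 = 37.20.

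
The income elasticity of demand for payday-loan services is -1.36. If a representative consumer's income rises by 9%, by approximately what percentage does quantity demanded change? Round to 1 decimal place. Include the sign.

-12.2%

%ΔQ ≈ η × %ΔI = -1.36 × 9% = -12.2%.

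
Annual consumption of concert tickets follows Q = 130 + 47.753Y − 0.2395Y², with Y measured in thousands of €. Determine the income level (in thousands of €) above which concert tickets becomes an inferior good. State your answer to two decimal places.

99.69

dQ/dY = 47.753 − 0.479Y.
The good is inferior where dQ/dY < 0. Setting dQ/dY = 0 gives Y = 47.753 / 0.479 = 99.69.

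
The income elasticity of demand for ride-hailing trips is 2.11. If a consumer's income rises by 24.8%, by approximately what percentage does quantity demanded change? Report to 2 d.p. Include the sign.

%ΔQ ≈ η × %ΔI = 2.11 × 24.8% = 52.33%.

52.33%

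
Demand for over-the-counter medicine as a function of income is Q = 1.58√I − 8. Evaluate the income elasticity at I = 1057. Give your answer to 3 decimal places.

At I = 1057: Q = 43.368.
dQ/dI = 1.58/(2√I) = 0.0242991 at this income.
η = (dQ/dI)·(I/Q) = 0.0242991 × (1057/43.368) = 0.592.

0.592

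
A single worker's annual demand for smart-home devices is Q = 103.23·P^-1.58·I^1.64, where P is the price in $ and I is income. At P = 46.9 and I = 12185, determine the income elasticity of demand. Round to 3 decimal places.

For a multiplicative demand Q = A·P^α·I^β, the income elasticity is β everywhere.
Here β = 1.64, so η = 1.640.

1.640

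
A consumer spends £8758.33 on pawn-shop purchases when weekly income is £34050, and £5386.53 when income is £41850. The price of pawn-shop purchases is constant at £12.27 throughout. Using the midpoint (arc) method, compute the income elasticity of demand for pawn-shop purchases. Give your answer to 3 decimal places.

With a constant price, Q₁ = 8758.33/12.27 = 713.800 and Q₂ = 5386.53/12.27 = 439.000 (equivalently, work directly with expenditure since P cancels).
Midpoint %ΔQ = (5386.53 − 8758.33)/7072.43 = -0.47675; midpoint %ΔI = (41850 − 34050)/37950 = 0.20553.
η = -0.47675 / 0.20553 = -2.320.

-2.320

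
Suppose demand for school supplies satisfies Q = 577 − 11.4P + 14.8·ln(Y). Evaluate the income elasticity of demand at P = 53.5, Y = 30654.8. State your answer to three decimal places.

0.123

At P = 53.5, Y = 30654.8: Q = 119.992.
Holding P constant, ∂Q/∂Y = 14.8/Y = 0.000482796.
η_Y = (∂Q/∂Y)·(Y/Q) = 0.000482796 × (30654.8/119.992) = 0.123.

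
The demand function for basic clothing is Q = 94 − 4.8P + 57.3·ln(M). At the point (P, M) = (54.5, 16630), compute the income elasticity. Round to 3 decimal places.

At P = 54.5, M = 16630: Q = 389.297.
Holding P constant, ∂Q/∂M = 57.3/M = 0.00344558.
η_M = (∂Q/∂M)·(M/Q) = 0.00344558 × (16630/389.297) = 0.147.

0.147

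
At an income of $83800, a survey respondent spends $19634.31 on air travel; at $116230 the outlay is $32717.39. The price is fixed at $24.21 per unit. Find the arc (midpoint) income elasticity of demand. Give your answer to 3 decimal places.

With a constant price, Q₁ = 19634.31/24.21 = 811.000 and Q₂ = 32717.39/24.21 = 1351.400 (equivalently, work directly with expenditure since P cancels).
Midpoint %ΔQ = (32717.39 − 19634.31)/26175.85 = 0.49981; midpoint %ΔI = (116230 − 83800)/100015 = 0.32425.
η = 0.49981 / 0.32425 = 1.541.

1.541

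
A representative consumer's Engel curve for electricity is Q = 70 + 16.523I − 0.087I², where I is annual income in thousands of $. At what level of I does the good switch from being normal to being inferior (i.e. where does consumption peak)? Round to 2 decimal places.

94.96

dQ/dI = 16.523 − 0.174I.
The good is inferior where dQ/dI < 0. Setting dQ/dI = 0 gives I = 16.523 / 0.174 = 94.96.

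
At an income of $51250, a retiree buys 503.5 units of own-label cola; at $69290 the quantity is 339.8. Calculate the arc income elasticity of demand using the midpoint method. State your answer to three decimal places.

-1.297

ΔQ = 339.8 − 503.5 = -163.7; midpoint Q̄ = (503.5 + 339.8)/2 = 421.65.
ΔI = 69290 − 51250 = 18040; midpoint Ī = (51250 + 69290)/2 = 60270.
η = (ΔQ/Q̄) ÷ (ΔI/Ī) = (-163.7/421.65) ÷ (18040/60270) = -1.297.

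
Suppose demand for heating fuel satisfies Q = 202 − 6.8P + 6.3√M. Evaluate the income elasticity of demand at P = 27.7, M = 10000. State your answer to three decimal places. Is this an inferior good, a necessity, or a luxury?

0.489 (necessity)

At P = 27.7, M = 10000: Q = 643.640.
Holding P constant, ∂Q/∂M = 6.3/(2√M) = 0.0315.
η_M = (∂Q/∂M)·(M/Q) = 0.0315 × (10000/643.640) = 0.489.
Since 0 < η < 1, this is a necessity.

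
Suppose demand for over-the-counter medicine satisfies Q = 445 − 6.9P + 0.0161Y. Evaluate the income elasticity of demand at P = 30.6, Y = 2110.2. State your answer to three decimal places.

At P = 30.6, Y = 2110.2: Q = 267.834.
Holding P constant, ∂Q/∂Y = 0.0161.
η_Y = (∂Q/∂Y)·(Y/Q) = 0.0161 × (2110.2/267.834) = 0.127.

0.127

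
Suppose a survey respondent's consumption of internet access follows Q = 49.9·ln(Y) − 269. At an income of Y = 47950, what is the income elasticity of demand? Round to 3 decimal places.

At Y = 47950: Q = 268.818.
dQ/dY = 49.9/Y = 0.00104067 at this income.
η = (dQ/dY)·(Y/Q) = 0.00104067 × (47950/268.818) = 0.186.

0.186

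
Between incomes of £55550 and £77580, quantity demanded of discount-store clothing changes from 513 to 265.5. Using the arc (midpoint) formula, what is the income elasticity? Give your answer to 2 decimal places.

-1.92

ΔQ = 265.5 − 513 = -247.5; midpoint Q̄ = (513 + 265.5)/2 = 389.25.
ΔI = 77580 − 55550 = 22030; midpoint Ī = (55550 + 77580)/2 = 66565.
η = (ΔQ/Q̄) ÷ (ΔI/Ī) = (-247.5/389.25) ÷ (22030/66565) = -1.92.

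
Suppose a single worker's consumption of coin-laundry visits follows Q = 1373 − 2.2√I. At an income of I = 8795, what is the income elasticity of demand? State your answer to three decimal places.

-0.088

At I = 8795: Q = 1166.680.
dQ/dI = -2.2/(2√I) = -0.0117294 at this income.
η = (dQ/dI)·(I/Q) = -0.0117294 × (8795/1166.680) = -0.088.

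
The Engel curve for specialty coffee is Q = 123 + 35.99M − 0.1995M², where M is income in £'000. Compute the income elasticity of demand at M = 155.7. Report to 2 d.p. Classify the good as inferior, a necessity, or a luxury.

At M = 155.7: Q = 890.2662.
dQ/dM = 35.99 − 0.399M = -26.13430.
η = (dQ/dM)·(M/Q) = -26.13430 × (155.7/890.2662) = -4.57.
η < 0 ⇒ inferior good.

-4.57 (inferior good)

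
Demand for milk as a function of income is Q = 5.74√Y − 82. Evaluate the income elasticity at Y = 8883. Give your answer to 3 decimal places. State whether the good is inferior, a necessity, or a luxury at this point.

At Y = 8883: Q = 458.993.
dQ/dY = 5.74/(2√Y) = 0.030451 at this income.
η = (dQ/dY)·(Y/Q) = 0.030451 × (8883/458.993) = 0.589.
Since 0 < η < 1, the good is a necessity.

0.589 (necessity)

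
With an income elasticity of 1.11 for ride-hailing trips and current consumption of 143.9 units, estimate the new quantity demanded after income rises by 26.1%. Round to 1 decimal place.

185.6

%ΔQ ≈ η × %ΔI = 1.11 × 26.1% = 28.971%.
New Q ≈ 143.9 × (1 + 0.28971) = 185.6.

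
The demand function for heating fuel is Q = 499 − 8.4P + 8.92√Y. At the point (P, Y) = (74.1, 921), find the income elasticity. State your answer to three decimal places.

At P = 74.1, Y = 921: Q = 147.264.
Holding P constant, ∂Q/∂Y = 8.92/(2√Y) = 0.146962.
η_Y = (∂Q/∂Y)·(Y/Q) = 0.146962 × (921/147.264) = 0.919.

0.919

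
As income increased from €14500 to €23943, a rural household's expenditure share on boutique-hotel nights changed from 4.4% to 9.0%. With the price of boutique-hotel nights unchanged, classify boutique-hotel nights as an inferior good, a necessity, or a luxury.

luxury

The budget share rises as income rises, so η > 1.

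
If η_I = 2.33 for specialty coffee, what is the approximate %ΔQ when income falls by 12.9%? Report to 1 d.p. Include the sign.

-30.1%

%ΔQ ≈ η × %ΔI = 2.33 × (-12.9%) = -30.1%.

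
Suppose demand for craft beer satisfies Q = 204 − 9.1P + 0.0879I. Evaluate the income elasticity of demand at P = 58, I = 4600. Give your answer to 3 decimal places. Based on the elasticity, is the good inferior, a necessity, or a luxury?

5.020 (luxury)

At P = 58, I = 4600: Q = 80.540.
Holding P constant, ∂Q/∂I = 0.0879.
η_I = (∂Q/∂I)·(I/Q) = 0.0879 × (4600/80.540) = 5.020.
Since η > 1, this is a luxury.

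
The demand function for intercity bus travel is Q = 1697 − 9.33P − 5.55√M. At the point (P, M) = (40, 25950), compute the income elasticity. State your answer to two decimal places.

-1.04

At P = 40, M = 25950: Q = 429.750.
Holding P constant, ∂Q/∂M = -5.55/(2√M) = -0.0172264.
η_M = (∂Q/∂M)·(M/Q) = -0.0172264 × (25950/429.750) = -1.04.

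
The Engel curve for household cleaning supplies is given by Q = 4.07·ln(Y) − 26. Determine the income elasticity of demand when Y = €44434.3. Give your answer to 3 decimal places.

At Y = 44434.3: Q = 17.556.
dQ/dY = 4.07/Y = 0.0000915959 at this income.
η = (dQ/dY)·(Y/Q) = 0.0000915959 × (44434.3/17.556) = 0.232.

0.232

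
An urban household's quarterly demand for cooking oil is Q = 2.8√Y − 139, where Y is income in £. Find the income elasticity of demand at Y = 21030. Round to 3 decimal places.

At Y = 21030: Q = 267.048.
dQ/dY = 2.8/(2√Y) = 0.00965402 at this income.
η = (dQ/dY)·(Y/Q) = 0.00965402 × (21030/267.048) = 0.760.

0.760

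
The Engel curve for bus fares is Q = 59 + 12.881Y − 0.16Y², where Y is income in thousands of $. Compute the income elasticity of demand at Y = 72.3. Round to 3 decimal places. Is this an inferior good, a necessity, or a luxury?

At Y = 72.3: Q = 153.9299.
dQ/dY = 12.881 − 0.32Y = -10.25500.
η = (dQ/dY)·(Y/Q) = -10.25500 × (72.3/153.9299) = -4.817.
η < 0 ⇒ inferior good.

-4.817 (inferior good)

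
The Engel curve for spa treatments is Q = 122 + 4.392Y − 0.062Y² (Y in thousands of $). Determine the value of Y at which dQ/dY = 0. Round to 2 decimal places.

35.42

dQ/dY = 4.392 − 0.124Y.
The good is inferior where dQ/dY < 0. Setting dQ/dY = 0 gives Y = 4.392 / 0.124 = 35.42.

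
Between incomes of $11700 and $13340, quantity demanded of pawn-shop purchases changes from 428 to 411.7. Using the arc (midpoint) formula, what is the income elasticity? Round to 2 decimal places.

ΔQ = 411.7 − 428 = -16.3; midpoint Q̄ = (428 + 411.7)/2 = 419.85.
ΔI = 13340 − 11700 = 1640; midpoint Ī = (11700 + 13340)/2 = 12520.
η = (ΔQ/Q̄) ÷ (ΔI/Ī) = (-16.3/419.85) ÷ (1640/12520) = -0.30.

-0.30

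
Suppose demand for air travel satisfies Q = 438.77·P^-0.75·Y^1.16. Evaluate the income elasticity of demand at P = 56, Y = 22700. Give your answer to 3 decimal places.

For a multiplicative demand Q = A·P^α·Y^β, the income elasticity is β everywhere.
Here β = 1.16, so η = 1.160.

1.160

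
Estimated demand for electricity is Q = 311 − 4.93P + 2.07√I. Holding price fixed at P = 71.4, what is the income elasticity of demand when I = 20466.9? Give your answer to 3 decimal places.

At P = 71.4, I = 20466.9: Q = 255.138.
Holding P constant, ∂Q/∂I = 2.07/(2√I) = 0.0072346.
η_I = (∂Q/∂I)·(I/Q) = 0.0072346 × (20466.9/255.138) = 0.580.

0.580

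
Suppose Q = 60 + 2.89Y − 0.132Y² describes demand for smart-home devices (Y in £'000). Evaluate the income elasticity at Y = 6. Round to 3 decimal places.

0.108

At Y = 6: Q = 72.5880.
dQ/dY = 2.89 − 0.264Y = 1.30600.
η = (dQ/dY)·(Y/Q) = 1.30600 × (6/72.5880) = 0.108.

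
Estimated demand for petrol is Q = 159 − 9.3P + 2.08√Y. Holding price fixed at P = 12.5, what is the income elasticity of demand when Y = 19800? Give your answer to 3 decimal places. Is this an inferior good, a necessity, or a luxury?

0.436 (necessity)

At P = 12.5, Y = 19800: Q = 335.432.
Holding P constant, ∂Q/∂Y = 2.08/(2√Y) = 0.00739096.
η_Y = (∂Q/∂Y)·(Y/Q) = 0.00739096 × (19800/335.432) = 0.436.
Since 0 < η < 1, this is a necessity.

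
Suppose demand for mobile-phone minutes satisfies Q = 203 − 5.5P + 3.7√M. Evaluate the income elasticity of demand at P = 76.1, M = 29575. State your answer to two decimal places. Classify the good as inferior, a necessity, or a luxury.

0.76 (necessity)

At P = 76.1, M = 29575: Q = 420.753.
Holding P constant, ∂Q/∂M = 3.7/(2√M) = 0.0107575.
η_M = (∂Q/∂M)·(M/Q) = 0.0107575 × (29575/420.753) = 0.76.
Since 0 < η < 1, this is a necessity.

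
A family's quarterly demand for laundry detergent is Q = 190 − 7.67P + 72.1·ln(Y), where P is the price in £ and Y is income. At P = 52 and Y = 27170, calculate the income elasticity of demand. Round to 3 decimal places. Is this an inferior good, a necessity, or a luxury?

0.137 (necessity)

At P = 52, Y = 27170: Q = 527.292.
Holding P constant, ∂Q/∂Y = 72.1/Y = 0.00265366.
η_Y = (∂Q/∂Y)·(Y/Q) = 0.00265366 × (27170/527.292) = 0.137.
Since 0 < η < 1, this is a necessity.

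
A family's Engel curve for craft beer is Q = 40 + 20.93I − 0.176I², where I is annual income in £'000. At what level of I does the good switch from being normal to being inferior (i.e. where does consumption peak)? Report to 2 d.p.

59.46

dQ/dI = 20.93 − 0.352I.
The good is inferior where dQ/dI < 0. Setting dQ/dI = 0 gives I = 20.93 / 0.352 = 59.46.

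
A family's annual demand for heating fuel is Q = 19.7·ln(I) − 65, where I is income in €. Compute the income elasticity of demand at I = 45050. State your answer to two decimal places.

0.13

At I = 45050: Q = 146.096.
dQ/dI = 19.7/I = 0.000437292 at this income.
η = (dQ/dI)·(I/Q) = 0.000437292 × (45050/146.096) = 0.13.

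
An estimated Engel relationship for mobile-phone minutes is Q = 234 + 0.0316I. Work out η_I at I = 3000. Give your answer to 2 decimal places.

0.29

At I = 3000: Q = 328.800.
dQ/dI = 0.0316.
η = (dQ/dI)·(I/Q) = 0.0316 × (3000/328.800) = 0.29.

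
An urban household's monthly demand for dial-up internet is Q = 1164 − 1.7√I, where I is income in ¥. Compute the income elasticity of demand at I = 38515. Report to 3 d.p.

-0.201

At I = 38515: Q = 830.371.
dQ/dI = -1.7/(2√I) = -0.00433116 at this income.
η = (dQ/dI)·(I/Q) = -0.00433116 × (38515/830.371) = -0.201.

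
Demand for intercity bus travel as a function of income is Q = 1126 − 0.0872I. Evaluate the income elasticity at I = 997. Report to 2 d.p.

-0.08

At I = 997: Q = 1039.062.
dQ/dI = −0.0872.
η = (dQ/dI)·(I/Q) = -0.0872 × (997/1039.062) = -0.08.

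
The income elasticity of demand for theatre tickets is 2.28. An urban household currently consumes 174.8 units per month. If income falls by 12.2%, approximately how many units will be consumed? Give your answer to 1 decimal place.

126.2

%ΔQ ≈ η × %ΔI = 2.28 × (-12.2%) = -27.816%.
New Q ≈ 174.8 × (1 − 0.27816) = 126.2.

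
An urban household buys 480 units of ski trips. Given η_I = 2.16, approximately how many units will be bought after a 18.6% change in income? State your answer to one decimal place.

672.8

%ΔQ ≈ η × %ΔI = 2.16 × 18.6% = 40.176%.
New Q ≈ 480 × (1 + 0.40176) = 672.8.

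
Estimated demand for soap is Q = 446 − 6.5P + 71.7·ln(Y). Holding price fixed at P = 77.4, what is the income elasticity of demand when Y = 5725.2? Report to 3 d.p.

0.127

At P = 77.4, Y = 5725.2: Q = 563.294.
Holding P constant, ∂Q/∂Y = 71.7/Y = 0.0125236.
η_Y = (∂Q/∂Y)·(Y/Q) = 0.0125236 × (5725.2/563.294) = 0.127.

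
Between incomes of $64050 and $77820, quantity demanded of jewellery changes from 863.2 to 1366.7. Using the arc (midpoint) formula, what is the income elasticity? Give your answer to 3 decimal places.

ΔQ = 1366.7 − 863.2 = 503.5; midpoint Q̄ = (863.2 + 1366.7)/2 = 1114.95.
ΔI = 77820 − 64050 = 13770; midpoint Ī = (64050 + 77820)/2 = 70935.
η = (ΔQ/Q̄) ÷ (ΔI/Ī) = (503.5/1114.95) ÷ (13770/70935) = 2.326.

2.326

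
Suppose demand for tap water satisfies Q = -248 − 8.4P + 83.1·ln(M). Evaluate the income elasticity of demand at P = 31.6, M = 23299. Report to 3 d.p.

0.258

At P = 31.6, M = 23299: Q = 322.227.
Holding P constant, ∂Q/∂M = 83.1/M = 0.00356668.
η_M = (∂Q/∂M)·(M/Q) = 0.00356668 × (23299/322.227) = 0.258.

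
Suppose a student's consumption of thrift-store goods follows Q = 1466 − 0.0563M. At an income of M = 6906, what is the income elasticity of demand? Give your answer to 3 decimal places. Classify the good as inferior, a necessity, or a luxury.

At M = 6906: Q = 1077.192.
dQ/dM = −0.0563.
η = (dQ/dM)·(M/Q) = -0.0563 × (6906/1077.192) = -0.361.
Since η < 0, the good is an inferior good.

-0.361 (inferior good)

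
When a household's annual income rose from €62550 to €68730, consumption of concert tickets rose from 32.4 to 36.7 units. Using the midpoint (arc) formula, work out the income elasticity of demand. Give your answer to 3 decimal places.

ΔQ = 36.7 − 32.4 = 4.3; midpoint Q̄ = (32.4 + 36.7)/2 = 34.55.
ΔI = 68730 − 62550 = 6180; midpoint Ī = (62550 + 68730)/2 = 65640.
η = (ΔQ/Q̄) ÷ (ΔI/Ī) = (4.3/34.55) ÷ (6180/65640) = 1.322.

1.322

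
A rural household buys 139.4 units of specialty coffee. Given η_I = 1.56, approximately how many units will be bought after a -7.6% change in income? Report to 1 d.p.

122.9

%ΔQ ≈ η × %ΔI = 1.56 × (-7.6%) = -11.856%.
New Q ≈ 139.4 × (1 − 0.11856) = 122.9.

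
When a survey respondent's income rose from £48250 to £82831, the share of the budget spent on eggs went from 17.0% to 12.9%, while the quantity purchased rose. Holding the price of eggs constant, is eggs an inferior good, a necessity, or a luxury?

necessity

Quantity rises but the budget share falls as income rises, so 0 < η < 1.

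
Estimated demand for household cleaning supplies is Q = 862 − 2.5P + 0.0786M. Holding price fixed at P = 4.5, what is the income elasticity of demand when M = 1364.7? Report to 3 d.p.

0.112

At P = 4.5, M = 1364.7: Q = 958.015.
Holding P constant, ∂Q/∂M = 0.0786.
η_M = (∂Q/∂M)·(M/Q) = 0.0786 × (1364.7/958.015) = 0.112.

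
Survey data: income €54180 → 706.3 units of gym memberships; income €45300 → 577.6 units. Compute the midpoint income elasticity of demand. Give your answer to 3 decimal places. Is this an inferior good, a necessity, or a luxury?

1.123 (luxury)

ΔQ = 577.6 − 706.3 = -128.7; midpoint Q̄ = (706.3 + 577.6)/2 = 641.95.
ΔI = 45300 − 54180 = -8880; midpoint Ī = (54180 + 45300)/2 = 49740.
η = (ΔQ/Q̄) ÷ (ΔI/Ī) = (-128.7/641.95) ÷ (-8880/49740) = 1.123.
η > 1 ⇒ luxury.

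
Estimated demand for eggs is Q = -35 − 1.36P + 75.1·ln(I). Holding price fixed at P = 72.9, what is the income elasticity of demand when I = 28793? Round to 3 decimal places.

0.118

At P = 72.9, I = 28793: Q = 636.974.
Holding P constant, ∂Q/∂I = 75.1/I = 0.00260827.
η_I = (∂Q/∂I)·(I/Q) = 0.00260827 × (28793/636.974) = 0.118.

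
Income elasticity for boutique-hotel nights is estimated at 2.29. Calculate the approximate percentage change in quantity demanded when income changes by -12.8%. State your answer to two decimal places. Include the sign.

%ΔQ ≈ η × %ΔI = 2.29 × (-12.8%) = -29.31%.

-29.31%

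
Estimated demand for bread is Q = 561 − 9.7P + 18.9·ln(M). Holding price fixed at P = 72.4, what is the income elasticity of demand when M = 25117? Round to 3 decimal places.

At P = 72.4, M = 25117: Q = 50.202.
Holding P constant, ∂Q/∂M = 18.9/M = 0.000752478.
η_M = (∂Q/∂M)·(M/Q) = 0.000752478 × (25117/50.202) = 0.376.

0.376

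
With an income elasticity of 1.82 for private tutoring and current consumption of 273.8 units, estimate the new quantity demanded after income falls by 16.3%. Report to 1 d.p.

%ΔQ ≈ η × %ΔI = 1.82 × (-16.3%) = -29.666%.
New Q ≈ 273.8 × (1 − 0.29666) = 192.6.

192.6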